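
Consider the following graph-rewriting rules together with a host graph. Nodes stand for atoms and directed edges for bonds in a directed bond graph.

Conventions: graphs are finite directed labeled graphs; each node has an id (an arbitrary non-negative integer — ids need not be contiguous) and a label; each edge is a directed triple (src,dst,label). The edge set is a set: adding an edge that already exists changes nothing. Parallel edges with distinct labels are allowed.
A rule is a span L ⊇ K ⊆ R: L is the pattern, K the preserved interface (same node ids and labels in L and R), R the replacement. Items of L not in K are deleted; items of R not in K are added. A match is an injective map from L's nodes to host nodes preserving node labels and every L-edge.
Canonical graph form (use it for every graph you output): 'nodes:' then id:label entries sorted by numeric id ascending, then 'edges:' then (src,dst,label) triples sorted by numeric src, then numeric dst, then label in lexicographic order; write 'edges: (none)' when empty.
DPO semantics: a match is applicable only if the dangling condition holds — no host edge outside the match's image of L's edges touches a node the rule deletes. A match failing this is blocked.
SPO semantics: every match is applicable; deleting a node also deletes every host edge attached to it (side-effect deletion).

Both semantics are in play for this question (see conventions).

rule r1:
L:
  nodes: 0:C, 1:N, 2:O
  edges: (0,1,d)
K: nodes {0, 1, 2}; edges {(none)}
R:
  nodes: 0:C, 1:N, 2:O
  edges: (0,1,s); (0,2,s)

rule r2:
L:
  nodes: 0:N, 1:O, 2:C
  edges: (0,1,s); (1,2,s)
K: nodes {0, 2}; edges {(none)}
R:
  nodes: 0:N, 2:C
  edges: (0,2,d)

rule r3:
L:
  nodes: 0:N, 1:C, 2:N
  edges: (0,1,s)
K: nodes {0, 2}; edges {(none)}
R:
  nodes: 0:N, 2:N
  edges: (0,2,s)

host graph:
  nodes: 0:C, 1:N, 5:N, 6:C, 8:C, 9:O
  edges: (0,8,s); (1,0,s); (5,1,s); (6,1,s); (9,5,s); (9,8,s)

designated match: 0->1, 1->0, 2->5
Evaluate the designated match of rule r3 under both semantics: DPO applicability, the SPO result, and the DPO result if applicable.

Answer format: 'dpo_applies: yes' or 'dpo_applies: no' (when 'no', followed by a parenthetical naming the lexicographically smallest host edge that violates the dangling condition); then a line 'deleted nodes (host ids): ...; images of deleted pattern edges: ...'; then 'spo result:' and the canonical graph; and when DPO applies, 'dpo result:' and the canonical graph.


dpo_applies: no
(the rule deletes node 0, which keeps host edge (0,8,s) outside the match image — the dangling condition fails, DPO blocks; SPO proceeds and side-deletes such edges)
deleted nodes (host ids): 0; images of deleted pattern edges: (1,0,s)
spo result:
nodes: 1:N, 5:N, 6:C, 8:C, 9:O
edges: (1,5,s); (5,1,s); (6,1,s); (9,5,s); (9,8,s)


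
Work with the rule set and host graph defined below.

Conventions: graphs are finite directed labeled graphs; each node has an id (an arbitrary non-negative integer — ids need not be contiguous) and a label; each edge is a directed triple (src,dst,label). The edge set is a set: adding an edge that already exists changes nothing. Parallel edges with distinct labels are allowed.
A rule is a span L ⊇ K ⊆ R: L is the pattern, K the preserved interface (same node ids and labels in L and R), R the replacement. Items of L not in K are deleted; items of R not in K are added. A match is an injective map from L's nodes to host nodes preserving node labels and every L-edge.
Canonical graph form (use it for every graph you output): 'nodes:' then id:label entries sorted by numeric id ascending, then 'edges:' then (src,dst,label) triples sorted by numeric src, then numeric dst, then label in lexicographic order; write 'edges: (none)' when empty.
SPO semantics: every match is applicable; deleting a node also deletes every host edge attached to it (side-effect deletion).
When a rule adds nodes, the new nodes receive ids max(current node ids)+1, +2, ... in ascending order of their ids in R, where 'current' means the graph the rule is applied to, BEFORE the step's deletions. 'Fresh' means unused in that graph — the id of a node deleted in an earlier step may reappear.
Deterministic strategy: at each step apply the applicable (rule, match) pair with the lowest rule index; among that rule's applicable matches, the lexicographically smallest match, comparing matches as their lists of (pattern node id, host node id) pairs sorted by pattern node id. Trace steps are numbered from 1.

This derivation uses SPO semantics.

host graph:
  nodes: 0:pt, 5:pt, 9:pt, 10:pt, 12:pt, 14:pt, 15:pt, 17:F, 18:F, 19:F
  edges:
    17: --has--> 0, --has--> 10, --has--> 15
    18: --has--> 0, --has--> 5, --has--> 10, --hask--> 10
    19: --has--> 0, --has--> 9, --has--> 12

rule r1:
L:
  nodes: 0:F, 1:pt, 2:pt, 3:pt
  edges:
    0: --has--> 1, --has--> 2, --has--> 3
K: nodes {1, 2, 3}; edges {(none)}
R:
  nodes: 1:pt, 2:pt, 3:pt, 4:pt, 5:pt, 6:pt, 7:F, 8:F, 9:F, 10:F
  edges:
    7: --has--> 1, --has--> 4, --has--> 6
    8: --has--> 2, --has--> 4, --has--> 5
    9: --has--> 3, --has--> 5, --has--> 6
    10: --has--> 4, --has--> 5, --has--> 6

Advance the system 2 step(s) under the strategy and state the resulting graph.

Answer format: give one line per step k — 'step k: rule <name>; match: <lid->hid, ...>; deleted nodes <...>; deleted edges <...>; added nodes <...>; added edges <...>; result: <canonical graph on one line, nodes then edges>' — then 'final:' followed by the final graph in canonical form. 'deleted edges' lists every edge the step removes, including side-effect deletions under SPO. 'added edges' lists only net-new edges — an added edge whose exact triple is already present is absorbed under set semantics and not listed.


step 1: rule r1; match: 0->17, 1->0, 2->10, 3->15; deleted nodes 17; deleted edges (17,0,has); (17,10,has); (17,15,has); added nodes 20, 21, 22, 23, 24, 25, 26; added edges (23,0,has); (23,20,has); (23,22,has); (24,10,has); (24,20,has); (24,21,has); (25,15,has); (25,21,has); (25,22,has); (26,20,has); (26,21,has); (26,22,has); result: nodes: 0:pt, 5:pt, 9:pt, 10:pt, 12:pt, 14:pt, 15:pt, 18:F, 19:F, 20:pt, 21:pt, 22:pt, 23:F, 24:F, 25:F, 26:F edges: (18,0,has); (18,5,has); (18,10,has); (18,10,hask); (19,0,has); (19,9,has); (19,12,has); (23,0,has); (23,20,has); (23,22,has); (24,10,has); (24,20,has); (24,21,has); (25,15,has); (25,21,has); (25,22,has); (26,20,has); (26,21,has); (26,22,has)
step 2: rule r1; match: 0->18, 1->0, 2->5, 3->10; deleted nodes 18; deleted edges (18,0,has); (18,5,has); (18,10,has); (18,10,hask); added nodes 27, 28, 29, 30, 31, 32, 33; added edges (30,0,has); (30,27,has); (30,29,has); (31,5,has); (31,27,has); (31,28,has); (32,10,has); (32,28,has); (32,29,has); (33,27,has); (33,28,has); (33,29,has); result: nodes: 0:pt, 5:pt, 9:pt, 10:pt, 12:pt, 14:pt, 15:pt, 19:F, 20:pt, 21:pt, 22:pt, 23:F, 24:F, 25:F, 26:F, 27:pt, 28:pt, 29:pt, 30:F, 31:F, 32:F, 33:F edges: (19,0,has); (19,9,has); (19,12,has); (23,0,has); (23,20,has); (23,22,has); (24,10,has); (24,20,has); (24,21,has); (25,15,has); (25,21,has); (25,22,has); (26,20,has); (26,21,has); (26,22,has); (30,0,has); (30,27,has); (30,29,has); (31,5,has); (31,27,has); (31,28,has); (32,10,has); (32,28,has); (32,29,has); (33,27,has); (33,28,has); (33,29,has)
final:
nodes: 0:pt, 5:pt, 9:pt, 10:pt, 12:pt, 14:pt, 15:pt, 19:F, 20:pt, 21:pt, 22:pt, 23:F, 24:F, 25:F, 26:F, 27:pt, 28:pt, 29:pt, 30:F, 31:F, 32:F, 33:F
edges: (19,0,has); (19,9,has); (19,12,has); (23,0,has); (23,20,has); (23,22,has); (24,10,has); (24,20,has); (24,21,has); (25,15,has); (25,21,has); (25,22,has); (26,20,has); (26,21,has); (26,22,has); (30,0,has); (30,27,has); (30,29,has); (31,5,has); (31,27,has); (31,28,has); (32,10,has); (32,28,has); (32,29,has); (33,27,has); (33,28,has); (33,29,has)


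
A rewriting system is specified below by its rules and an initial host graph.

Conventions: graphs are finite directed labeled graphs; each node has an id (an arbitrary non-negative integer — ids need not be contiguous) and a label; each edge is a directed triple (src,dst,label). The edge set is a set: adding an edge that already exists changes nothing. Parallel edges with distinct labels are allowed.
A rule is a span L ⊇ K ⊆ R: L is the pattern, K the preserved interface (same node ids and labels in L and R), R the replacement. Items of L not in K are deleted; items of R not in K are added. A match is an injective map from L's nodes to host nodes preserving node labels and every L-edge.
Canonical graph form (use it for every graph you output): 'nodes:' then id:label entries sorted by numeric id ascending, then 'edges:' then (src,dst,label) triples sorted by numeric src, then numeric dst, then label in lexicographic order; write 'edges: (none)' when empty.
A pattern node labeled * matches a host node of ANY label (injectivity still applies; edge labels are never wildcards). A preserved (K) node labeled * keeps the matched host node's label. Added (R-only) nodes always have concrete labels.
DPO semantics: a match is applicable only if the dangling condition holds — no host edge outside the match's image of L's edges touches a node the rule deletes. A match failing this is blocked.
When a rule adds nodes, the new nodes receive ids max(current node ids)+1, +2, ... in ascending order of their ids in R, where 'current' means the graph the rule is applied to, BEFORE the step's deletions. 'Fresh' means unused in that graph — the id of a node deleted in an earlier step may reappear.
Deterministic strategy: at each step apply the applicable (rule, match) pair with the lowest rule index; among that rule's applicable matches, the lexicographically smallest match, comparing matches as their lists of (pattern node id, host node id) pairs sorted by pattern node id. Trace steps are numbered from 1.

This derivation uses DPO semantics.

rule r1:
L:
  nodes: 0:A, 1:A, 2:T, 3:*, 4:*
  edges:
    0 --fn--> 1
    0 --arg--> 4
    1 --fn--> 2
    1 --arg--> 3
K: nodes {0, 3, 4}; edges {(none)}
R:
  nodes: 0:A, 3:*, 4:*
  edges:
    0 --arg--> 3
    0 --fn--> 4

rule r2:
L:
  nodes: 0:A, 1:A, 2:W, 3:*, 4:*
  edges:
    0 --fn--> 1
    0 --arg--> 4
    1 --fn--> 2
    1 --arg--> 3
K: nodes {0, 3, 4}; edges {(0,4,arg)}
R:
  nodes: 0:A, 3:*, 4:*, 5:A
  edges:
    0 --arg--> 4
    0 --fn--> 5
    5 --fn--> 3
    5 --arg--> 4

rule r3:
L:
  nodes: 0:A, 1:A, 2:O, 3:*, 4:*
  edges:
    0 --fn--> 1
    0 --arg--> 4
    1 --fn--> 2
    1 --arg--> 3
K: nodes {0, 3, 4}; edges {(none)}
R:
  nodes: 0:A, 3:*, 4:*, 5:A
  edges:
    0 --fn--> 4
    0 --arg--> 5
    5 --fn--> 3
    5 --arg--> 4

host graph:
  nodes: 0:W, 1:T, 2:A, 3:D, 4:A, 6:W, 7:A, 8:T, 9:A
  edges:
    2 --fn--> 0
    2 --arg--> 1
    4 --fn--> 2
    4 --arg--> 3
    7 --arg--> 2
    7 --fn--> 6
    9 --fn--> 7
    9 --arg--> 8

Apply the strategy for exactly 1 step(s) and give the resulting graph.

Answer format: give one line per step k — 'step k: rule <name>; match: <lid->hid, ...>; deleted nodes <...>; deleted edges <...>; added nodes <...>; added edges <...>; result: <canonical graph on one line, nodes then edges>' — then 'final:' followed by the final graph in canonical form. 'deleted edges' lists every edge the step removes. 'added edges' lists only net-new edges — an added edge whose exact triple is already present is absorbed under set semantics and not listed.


step 1: rule r2; match: 0->9, 1->7, 2->6, 3->2, 4->8; deleted nodes 6, 7; deleted edges (7,2,arg); (7,6,fn); (9,7,fn); added nodes 10; added edges (9,10,fn); (10,2,fn); (10,8,arg); result: nodes: 0:W, 1:T, 2:A, 3:D, 4:A, 8:T, 9:A, 10:A edges: (2,0,fn); (2,1,arg); (4,2,fn); (4,3,arg); (9,8,arg); (9,10,fn); (10,2,fn); (10,8,arg)
final:
nodes: 0:W, 1:T, 2:A, 3:D, 4:A, 8:T, 9:A, 10:A
edges: (2,0,fn); (2,1,arg); (4,2,fn); (4,3,arg); (9,8,arg); (9,10,fn); (10,2,fn); (10,8,arg)


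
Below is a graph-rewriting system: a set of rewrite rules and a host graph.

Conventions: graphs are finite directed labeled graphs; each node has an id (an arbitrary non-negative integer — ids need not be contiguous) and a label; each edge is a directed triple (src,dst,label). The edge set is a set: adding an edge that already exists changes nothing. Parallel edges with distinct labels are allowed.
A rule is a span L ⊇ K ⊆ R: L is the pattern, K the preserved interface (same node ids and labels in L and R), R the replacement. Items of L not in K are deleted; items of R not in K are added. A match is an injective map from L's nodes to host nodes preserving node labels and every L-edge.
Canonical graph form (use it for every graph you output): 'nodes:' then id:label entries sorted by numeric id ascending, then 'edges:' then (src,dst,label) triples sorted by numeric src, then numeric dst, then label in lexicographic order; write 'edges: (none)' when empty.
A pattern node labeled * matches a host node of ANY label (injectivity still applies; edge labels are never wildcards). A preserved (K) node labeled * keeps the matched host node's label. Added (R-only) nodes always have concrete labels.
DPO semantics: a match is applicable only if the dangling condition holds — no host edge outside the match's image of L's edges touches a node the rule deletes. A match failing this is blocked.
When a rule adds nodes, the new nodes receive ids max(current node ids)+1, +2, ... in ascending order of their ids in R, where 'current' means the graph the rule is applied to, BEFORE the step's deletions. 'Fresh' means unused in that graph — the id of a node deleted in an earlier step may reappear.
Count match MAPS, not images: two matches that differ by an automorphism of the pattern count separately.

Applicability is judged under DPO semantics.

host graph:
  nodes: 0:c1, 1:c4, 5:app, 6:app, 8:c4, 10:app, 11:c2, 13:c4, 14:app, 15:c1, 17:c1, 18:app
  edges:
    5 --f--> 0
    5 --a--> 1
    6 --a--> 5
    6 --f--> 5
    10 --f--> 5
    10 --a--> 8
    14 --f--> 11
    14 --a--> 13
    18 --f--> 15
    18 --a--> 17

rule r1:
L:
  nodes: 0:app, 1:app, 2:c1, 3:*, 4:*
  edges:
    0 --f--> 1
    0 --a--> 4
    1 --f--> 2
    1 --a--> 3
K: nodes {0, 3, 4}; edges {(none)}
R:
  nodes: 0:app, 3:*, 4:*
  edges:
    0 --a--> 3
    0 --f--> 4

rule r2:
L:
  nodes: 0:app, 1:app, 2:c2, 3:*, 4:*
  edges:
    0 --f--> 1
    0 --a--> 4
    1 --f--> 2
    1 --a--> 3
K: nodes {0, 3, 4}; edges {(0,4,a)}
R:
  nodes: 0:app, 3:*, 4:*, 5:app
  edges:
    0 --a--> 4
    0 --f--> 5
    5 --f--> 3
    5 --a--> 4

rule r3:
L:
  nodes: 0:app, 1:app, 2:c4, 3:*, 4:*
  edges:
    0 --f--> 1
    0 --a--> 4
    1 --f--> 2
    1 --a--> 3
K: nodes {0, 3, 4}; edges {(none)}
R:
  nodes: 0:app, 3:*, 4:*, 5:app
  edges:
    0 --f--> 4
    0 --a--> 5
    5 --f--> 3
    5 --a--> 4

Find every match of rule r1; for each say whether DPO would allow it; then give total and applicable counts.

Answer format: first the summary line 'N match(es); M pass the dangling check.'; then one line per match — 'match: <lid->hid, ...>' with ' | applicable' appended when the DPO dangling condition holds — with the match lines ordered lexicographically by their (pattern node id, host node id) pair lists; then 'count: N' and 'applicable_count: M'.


1 match(es); 0 pass the dangling check.
match: 0->10, 1->5, 2->0, 3->1, 4->8
count: 1
applicable_count: 0


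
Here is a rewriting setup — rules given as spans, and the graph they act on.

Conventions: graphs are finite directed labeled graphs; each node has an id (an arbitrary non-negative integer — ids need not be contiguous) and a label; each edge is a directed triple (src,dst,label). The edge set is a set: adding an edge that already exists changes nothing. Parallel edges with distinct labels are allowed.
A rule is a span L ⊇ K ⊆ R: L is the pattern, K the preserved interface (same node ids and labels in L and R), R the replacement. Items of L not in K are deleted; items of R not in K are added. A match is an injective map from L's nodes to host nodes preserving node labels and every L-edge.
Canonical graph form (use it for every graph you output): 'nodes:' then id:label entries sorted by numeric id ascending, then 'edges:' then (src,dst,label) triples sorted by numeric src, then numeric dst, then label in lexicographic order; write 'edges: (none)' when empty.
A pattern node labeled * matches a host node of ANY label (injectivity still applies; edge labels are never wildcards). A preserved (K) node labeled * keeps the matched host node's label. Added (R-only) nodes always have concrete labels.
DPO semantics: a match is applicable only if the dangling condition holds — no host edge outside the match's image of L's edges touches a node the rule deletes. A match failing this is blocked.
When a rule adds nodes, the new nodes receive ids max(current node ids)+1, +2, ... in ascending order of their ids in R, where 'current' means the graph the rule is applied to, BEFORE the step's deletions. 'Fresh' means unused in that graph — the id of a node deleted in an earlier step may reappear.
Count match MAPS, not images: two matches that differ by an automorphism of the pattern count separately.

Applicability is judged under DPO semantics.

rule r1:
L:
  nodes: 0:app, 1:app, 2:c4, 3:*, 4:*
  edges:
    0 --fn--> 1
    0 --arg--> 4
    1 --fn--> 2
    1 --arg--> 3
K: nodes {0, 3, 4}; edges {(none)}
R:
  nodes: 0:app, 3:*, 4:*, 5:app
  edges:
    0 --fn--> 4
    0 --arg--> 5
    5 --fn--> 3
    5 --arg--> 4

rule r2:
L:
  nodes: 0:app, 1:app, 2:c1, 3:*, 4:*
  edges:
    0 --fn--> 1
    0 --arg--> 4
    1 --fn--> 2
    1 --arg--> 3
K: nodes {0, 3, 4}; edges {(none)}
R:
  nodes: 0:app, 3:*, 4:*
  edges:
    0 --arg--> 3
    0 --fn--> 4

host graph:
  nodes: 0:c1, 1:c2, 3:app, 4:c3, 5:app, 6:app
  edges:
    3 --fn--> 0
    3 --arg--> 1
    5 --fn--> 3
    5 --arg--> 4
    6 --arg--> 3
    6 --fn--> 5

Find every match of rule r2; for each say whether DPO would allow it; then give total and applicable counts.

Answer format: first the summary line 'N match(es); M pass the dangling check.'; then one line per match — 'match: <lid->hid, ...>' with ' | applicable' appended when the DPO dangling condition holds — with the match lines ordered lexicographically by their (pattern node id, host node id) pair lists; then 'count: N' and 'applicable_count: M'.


1 match(es); 0 pass the dangling check.
match: 0->5, 1->3, 2->0, 3->1, 4->4
count: 1
applicable_count: 0


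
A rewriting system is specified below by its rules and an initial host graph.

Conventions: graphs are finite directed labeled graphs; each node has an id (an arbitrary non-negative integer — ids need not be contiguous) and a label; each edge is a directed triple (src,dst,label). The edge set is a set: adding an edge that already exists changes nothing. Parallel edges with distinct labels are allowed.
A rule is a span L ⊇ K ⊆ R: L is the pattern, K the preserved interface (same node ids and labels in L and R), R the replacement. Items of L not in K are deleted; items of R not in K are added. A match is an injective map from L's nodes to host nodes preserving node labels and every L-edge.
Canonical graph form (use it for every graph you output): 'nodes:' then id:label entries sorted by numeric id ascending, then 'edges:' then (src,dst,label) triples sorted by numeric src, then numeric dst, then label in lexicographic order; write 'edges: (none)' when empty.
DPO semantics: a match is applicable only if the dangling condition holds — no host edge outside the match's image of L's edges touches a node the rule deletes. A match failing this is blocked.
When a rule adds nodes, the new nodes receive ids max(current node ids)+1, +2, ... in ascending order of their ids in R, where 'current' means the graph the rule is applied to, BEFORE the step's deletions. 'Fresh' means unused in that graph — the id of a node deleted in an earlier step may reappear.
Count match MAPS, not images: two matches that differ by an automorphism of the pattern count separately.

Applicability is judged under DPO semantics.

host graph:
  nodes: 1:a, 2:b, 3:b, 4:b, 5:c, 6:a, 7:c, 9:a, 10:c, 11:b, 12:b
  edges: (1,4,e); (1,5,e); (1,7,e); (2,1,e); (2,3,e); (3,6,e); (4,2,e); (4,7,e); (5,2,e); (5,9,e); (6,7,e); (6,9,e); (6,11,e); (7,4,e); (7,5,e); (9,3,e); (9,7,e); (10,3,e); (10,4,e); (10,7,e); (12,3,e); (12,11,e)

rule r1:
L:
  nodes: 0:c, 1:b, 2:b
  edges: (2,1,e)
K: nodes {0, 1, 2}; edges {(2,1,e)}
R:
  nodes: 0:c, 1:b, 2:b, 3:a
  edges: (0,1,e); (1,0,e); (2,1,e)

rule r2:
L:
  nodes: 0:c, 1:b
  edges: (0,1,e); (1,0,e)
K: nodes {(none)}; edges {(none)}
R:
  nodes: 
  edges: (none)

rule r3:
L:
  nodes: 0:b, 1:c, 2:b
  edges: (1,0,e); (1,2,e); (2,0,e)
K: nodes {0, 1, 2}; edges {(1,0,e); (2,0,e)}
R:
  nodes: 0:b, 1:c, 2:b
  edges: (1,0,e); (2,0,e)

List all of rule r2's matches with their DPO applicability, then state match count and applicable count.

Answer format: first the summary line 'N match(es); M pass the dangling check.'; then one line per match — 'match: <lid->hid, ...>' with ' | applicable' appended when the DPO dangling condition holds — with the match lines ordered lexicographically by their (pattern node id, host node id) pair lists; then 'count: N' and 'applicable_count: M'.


1 match(es); 0 pass the dangling check.
match: 0->7, 1->4
count: 1
applicable_count: 0


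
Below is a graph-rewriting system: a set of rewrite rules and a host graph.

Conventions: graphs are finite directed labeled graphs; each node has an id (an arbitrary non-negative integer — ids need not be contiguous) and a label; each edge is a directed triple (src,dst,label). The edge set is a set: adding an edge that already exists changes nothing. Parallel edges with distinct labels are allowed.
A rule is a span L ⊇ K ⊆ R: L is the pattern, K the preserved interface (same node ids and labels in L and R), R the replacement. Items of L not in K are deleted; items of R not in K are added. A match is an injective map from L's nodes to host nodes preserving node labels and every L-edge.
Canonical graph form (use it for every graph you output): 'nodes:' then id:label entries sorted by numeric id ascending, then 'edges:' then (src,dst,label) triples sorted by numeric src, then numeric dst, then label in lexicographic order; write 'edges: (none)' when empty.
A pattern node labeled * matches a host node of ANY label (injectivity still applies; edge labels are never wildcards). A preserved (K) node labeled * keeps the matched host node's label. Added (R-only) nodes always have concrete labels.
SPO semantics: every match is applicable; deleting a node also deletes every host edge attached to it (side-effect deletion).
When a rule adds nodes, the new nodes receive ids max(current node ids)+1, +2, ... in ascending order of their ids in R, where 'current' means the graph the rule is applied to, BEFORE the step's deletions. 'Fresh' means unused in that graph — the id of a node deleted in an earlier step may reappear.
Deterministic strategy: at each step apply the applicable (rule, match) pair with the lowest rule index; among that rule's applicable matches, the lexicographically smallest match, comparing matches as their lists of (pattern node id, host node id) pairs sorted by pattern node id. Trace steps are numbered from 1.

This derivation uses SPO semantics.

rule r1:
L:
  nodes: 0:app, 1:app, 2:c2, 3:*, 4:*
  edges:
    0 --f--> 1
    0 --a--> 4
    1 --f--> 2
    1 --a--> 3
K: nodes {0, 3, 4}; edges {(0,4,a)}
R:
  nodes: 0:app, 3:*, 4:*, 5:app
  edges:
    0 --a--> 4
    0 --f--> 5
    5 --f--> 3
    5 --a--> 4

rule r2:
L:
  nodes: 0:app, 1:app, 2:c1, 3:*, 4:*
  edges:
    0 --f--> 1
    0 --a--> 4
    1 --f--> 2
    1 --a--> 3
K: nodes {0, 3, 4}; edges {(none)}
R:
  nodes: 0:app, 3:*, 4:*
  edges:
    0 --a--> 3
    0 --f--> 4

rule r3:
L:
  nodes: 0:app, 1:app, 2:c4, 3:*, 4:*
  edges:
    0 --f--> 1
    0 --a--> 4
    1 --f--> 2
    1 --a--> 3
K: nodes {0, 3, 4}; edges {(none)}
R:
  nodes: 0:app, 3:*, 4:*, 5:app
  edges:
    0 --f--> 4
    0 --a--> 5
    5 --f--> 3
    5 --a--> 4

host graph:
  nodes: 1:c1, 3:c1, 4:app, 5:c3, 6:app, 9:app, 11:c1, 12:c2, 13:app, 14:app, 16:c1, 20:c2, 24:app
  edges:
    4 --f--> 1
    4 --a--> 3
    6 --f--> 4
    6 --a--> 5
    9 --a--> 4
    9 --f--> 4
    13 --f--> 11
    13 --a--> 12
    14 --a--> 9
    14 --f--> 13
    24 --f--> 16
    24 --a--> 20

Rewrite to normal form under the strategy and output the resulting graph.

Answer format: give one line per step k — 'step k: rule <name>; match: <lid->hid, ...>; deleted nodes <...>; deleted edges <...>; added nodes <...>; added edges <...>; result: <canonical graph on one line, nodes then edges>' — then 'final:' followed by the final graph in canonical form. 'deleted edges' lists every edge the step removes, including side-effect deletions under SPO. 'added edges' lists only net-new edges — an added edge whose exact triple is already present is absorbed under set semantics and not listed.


step 1: rule r2; match: 0->6, 1->4, 2->1, 3->3, 4->5; deleted nodes 1, 4; deleted edges (4,1,f); (4,3,a); (6,4,f); (6,5,a); (9,4,a); (9,4,f); added nodes (none); added edges (6,3,a); (6,5,f); result: nodes: 3:c1, 5:c3, 6:app, 9:app, 11:c1, 12:c2, 13:app, 14:app, 16:c1, 20:c2, 24:app edges: (6,3,a); (6,5,f); (13,11,f); (13,12,a); (14,9,a); (14,13,f); (24,16,f); (24,20,a)
step 2: rule r2; match: 0->14, 1->13, 2->11, 3->12, 4->9; deleted nodes 11, 13; deleted edges (13,11,f); (13,12,a); (14,9,a); (14,13,f); added nodes (none); added edges (14,9,f); (14,12,a); result: nodes: 3:c1, 5:c3, 6:app, 9:app, 12:c2, 14:app, 16:c1, 20:c2, 24:app edges: (6,3,a); (6,5,f); (14,9,f); (14,12,a); (24,16,f); (24,20,a)
final:
nodes: 3:c1, 5:c3, 6:app, 9:app, 12:c2, 14:app, 16:c1, 20:c2, 24:app
edges: (6,3,a); (6,5,f); (14,9,f); (14,12,a); (24,16,f); (24,20,a)


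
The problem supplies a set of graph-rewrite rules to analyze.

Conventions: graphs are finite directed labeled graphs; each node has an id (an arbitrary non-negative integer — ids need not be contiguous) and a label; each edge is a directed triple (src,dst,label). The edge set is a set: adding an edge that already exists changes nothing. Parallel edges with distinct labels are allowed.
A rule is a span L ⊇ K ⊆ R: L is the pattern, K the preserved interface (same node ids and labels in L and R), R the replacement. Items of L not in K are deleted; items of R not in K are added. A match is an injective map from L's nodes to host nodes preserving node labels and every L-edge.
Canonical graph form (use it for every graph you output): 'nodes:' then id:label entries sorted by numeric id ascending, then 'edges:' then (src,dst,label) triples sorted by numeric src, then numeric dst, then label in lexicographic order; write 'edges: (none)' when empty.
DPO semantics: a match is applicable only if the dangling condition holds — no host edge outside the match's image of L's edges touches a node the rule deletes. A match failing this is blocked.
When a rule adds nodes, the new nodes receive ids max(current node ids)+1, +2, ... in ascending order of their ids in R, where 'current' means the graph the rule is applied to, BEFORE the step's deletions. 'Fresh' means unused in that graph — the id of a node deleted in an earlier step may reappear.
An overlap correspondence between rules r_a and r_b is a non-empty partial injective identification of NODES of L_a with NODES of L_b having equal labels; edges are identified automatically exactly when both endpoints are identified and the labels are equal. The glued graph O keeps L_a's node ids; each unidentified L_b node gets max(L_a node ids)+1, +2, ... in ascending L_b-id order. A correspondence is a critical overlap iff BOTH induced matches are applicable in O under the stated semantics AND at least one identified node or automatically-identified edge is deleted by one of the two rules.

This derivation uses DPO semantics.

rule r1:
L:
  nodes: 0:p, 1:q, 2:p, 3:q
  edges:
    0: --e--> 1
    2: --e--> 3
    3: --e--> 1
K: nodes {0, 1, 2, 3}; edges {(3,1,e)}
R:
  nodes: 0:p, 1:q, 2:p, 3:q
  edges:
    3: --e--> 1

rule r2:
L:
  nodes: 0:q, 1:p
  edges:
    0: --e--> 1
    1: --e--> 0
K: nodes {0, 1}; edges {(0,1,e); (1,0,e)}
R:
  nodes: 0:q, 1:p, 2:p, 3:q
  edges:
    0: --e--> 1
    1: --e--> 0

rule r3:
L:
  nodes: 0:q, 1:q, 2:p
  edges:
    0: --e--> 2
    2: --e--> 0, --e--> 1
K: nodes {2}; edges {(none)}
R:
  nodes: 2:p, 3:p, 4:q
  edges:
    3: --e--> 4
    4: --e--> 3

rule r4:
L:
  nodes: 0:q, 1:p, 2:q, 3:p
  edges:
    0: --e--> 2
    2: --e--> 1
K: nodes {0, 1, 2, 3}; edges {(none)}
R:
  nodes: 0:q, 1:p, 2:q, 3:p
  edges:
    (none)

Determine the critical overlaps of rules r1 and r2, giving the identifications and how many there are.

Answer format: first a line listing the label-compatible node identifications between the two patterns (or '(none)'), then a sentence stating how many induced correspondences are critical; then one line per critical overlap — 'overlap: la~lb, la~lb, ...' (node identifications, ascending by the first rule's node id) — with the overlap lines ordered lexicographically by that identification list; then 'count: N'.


label-compatible node identifications between L(r1) and L(r2): 0~1, 1~0, 2~1, 3~0
2 of the induced correspondences are critical overlaps of r1 and r2.
overlap: 0~1, 1~0
overlap: 2~1, 3~0
count: 2


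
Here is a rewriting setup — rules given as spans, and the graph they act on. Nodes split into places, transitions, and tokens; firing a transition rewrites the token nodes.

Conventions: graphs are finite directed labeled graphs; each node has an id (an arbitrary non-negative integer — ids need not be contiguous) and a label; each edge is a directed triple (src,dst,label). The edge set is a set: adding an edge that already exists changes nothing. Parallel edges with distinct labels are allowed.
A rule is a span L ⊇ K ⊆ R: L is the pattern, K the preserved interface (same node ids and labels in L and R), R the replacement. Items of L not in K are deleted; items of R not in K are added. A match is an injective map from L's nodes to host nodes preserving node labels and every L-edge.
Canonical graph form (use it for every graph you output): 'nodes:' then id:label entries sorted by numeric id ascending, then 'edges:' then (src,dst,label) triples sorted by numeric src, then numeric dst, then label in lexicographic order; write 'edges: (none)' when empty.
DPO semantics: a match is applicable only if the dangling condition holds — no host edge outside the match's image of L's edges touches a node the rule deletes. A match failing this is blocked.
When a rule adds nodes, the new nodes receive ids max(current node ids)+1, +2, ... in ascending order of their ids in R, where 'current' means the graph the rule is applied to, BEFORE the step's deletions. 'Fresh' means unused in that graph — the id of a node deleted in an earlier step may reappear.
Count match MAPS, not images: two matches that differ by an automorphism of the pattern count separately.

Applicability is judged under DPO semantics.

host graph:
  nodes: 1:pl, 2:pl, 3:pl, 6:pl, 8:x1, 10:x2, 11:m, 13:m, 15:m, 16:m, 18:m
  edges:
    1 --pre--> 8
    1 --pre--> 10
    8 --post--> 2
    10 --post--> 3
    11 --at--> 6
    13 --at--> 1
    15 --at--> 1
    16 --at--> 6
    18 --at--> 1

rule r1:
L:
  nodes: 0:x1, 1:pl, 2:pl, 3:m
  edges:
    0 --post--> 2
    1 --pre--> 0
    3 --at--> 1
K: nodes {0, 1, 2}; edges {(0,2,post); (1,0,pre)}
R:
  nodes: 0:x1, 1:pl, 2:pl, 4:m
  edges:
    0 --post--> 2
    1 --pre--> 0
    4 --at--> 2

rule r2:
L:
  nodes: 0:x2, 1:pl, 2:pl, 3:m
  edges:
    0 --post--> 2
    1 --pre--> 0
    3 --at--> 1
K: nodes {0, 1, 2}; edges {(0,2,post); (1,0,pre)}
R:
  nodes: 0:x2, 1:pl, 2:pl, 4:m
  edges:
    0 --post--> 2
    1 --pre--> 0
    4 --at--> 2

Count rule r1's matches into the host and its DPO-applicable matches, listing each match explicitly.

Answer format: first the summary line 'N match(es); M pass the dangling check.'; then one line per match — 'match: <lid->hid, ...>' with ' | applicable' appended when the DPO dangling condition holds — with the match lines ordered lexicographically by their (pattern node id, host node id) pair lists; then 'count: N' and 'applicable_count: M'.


3 match(es); 3 pass the dangling check.
match: 0->8, 1->1, 2->2, 3->13 | applicable
match: 0->8, 1->1, 2->2, 3->15 | applicable
match: 0->8, 1->1, 2->2, 3->18 | applicable
count: 3
applicable_count: 3


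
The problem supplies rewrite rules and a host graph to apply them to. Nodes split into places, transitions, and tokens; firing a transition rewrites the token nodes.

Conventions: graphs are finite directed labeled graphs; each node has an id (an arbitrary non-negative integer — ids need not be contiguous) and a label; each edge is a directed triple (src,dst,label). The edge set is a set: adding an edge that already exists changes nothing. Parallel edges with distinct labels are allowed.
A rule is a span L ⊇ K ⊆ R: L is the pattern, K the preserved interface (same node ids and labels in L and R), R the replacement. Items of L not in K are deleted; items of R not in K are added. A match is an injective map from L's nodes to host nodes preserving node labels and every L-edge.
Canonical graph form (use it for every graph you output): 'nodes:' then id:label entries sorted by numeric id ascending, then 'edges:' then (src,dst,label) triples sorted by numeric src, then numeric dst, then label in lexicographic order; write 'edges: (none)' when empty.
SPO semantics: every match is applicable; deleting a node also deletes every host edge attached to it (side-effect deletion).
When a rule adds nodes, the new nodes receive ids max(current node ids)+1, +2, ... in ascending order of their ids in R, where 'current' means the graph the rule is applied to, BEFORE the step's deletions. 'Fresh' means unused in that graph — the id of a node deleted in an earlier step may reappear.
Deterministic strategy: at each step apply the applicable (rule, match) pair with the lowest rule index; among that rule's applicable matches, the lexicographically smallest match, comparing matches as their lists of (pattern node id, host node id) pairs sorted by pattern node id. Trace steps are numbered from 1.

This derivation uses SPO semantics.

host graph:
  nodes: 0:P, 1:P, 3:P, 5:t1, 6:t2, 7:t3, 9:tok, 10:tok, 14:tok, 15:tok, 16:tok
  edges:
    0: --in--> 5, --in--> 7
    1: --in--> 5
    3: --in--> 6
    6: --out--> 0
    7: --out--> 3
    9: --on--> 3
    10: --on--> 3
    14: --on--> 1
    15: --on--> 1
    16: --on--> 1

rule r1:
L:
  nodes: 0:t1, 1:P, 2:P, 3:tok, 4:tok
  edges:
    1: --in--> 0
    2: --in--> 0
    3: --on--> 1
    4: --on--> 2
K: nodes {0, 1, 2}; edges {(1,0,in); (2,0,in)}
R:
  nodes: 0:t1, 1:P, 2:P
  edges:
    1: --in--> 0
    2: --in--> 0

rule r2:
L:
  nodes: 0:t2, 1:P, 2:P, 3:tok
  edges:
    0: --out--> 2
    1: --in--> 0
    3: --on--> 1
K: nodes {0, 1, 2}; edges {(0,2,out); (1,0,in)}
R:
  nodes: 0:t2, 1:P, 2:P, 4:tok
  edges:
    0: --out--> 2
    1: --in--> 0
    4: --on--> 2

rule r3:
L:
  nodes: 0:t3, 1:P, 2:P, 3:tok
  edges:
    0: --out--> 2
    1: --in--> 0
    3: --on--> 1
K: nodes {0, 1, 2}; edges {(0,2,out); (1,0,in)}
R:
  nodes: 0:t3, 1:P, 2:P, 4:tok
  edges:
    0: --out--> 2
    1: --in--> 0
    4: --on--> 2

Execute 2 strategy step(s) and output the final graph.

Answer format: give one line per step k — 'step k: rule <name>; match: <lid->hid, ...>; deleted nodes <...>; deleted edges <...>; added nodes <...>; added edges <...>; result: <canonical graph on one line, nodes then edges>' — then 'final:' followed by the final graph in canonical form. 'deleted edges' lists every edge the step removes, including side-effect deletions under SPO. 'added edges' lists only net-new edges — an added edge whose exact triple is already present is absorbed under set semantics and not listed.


step 1: rule r2; match: 0->6, 1->3, 2->0, 3->9; deleted nodes 9; deleted edges (9,3,on); added nodes 17; added edges (17,0,on); result: nodes: 0:P, 1:P, 3:P, 5:t1, 6:t2, 7:t3, 10:tok, 14:tok, 15:tok, 16:tok, 17:tok edges: (0,5,in); (0,7,in); (1,5,in); (3,6,in); (6,0,out); (7,3,out); (10,3,on); (14,1,on); (15,1,on); (16,1,on); (17,0,on)
step 2: rule r1; match: 0->5, 1->0, 2->1, 3->17, 4->14; deleted nodes 14, 17; deleted edges (14,1,on); (17,0,on); added nodes (none); added edges (none); result: nodes: 0:P, 1:P, 3:P, 5:t1, 6:t2, 7:t3, 10:tok, 15:tok, 16:tok edges: (0,5,in); (0,7,in); (1,5,in); (3,6,in); (6,0,out); (7,3,out); (10,3,on); (15,1,on); (16,1,on)
final:
nodes: 0:P, 1:P, 3:P, 5:t1, 6:t2, 7:t3, 10:tok, 15:tok, 16:tok
edges: (0,5,in); (0,7,in); (1,5,in); (3,6,in); (6,0,out); (7,3,out); (10,3,on); (15,1,on); (16,1,on)


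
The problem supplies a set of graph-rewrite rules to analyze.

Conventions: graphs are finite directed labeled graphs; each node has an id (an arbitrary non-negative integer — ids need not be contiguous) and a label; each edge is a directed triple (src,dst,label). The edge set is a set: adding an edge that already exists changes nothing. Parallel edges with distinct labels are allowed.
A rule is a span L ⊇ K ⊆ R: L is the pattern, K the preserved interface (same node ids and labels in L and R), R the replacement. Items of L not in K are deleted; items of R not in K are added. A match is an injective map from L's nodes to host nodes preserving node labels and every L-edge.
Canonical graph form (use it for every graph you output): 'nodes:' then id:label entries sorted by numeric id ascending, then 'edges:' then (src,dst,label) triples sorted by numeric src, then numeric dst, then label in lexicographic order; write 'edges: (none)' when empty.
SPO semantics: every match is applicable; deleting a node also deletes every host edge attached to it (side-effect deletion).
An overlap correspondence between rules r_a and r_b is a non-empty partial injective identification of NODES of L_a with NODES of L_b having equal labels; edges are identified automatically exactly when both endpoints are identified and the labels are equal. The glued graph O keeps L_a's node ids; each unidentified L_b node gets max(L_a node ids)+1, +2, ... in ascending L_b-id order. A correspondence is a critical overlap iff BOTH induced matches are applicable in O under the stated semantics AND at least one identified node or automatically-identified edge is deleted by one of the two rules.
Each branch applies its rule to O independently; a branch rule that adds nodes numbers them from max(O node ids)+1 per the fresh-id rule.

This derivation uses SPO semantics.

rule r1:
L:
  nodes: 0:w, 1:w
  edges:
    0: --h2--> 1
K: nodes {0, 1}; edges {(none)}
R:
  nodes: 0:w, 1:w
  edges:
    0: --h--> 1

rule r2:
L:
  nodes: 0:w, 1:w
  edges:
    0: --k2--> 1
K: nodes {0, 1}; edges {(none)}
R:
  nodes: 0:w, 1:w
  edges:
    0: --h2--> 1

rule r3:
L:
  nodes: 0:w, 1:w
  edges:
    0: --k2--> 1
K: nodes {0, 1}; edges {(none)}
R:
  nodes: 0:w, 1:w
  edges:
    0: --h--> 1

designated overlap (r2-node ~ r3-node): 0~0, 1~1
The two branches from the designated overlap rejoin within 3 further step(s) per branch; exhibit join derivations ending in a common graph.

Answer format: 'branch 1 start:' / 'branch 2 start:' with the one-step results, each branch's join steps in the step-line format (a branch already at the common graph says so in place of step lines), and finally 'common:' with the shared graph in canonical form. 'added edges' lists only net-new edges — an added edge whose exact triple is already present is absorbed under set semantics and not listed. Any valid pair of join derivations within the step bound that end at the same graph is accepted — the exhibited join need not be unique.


branch 1 start:
nodes: 0:w, 1:w
edges: (0,1,h2)
branch 2 start:
nodes: 0:w, 1:w
edges: (0,1,h)
branch 1 step 1: rule r1; match: 0->0, 1->1; deleted nodes (none); deleted edges (0,1,h2); added nodes (none); added edges (0,1,h); result: nodes: 0:w, 1:w edges: (0,1,h)
branch 2: already at the common graph (0 steps)
common:
nodes: 0:w, 1:w
edges: (0,1,h)


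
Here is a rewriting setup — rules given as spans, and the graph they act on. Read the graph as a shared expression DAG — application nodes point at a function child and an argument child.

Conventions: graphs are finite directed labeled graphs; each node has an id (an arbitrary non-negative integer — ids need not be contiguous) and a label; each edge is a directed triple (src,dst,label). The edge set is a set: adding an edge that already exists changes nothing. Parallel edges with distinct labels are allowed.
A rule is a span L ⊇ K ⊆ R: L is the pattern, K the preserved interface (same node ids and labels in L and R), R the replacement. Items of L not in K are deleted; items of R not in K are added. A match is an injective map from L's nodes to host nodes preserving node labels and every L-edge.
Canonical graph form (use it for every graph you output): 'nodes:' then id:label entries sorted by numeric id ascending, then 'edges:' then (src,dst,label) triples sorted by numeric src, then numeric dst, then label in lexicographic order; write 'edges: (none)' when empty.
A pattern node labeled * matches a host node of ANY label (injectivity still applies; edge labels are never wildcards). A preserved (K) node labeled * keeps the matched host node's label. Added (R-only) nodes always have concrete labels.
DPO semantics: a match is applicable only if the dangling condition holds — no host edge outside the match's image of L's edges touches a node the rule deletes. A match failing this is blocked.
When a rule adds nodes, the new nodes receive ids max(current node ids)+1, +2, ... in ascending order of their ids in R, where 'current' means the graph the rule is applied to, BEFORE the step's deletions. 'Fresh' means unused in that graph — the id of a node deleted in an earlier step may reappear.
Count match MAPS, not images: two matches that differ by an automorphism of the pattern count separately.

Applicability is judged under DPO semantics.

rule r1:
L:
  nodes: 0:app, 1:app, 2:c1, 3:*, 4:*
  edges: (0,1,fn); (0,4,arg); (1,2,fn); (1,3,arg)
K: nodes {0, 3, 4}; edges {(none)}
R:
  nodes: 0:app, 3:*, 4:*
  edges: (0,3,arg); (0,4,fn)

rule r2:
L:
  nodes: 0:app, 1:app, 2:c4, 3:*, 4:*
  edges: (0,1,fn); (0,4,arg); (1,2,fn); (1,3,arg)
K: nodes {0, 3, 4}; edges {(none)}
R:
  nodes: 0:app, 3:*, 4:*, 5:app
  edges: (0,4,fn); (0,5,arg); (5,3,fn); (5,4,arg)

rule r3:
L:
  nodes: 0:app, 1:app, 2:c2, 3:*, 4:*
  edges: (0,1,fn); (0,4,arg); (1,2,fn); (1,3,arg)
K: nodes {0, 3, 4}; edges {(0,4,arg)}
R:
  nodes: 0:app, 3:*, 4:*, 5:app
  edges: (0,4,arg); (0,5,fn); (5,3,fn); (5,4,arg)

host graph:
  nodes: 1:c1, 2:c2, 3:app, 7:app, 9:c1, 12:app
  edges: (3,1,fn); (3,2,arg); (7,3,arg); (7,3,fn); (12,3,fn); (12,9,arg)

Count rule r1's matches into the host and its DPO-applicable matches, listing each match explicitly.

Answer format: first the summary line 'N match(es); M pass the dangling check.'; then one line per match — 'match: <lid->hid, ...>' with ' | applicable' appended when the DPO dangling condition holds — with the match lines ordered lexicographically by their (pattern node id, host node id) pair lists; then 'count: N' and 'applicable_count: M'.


1 match(es); 0 pass the dangling check.
match: 0->12, 1->3, 2->1, 3->2, 4->9
count: 1
applicable_count: 0
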